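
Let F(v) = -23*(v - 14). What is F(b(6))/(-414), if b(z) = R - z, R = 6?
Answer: -7/9 ≈ -0.77778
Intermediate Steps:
b(z) = 6 - z
F(v) = 322 - 23*v (F(v) = -23*(-14 + v) = 322 - 23*v)
F(b(6))/(-414) = (322 - 23*(6 - 1*6))/(-414) = (322 - 23*(6 - 6))*(-1/414) = (322 - 23*0)*(-1/414) = (322 + 0)*(-1/414) = 322*(-1/414) = -7/9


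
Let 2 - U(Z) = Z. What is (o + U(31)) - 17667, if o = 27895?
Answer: 10199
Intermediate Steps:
U(Z) = 2 - Z
(o + U(31)) - 17667 = (27895 + (2 - 1*31)) - 17667 = (27895 + (2 - 31)) - 17667 = (27895 - 29) - 17667 = 27866 - 17667 = 10199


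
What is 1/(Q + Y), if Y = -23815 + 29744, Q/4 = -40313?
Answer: -1/155323 ≈ -6.4382e-6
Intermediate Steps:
Q = -161252 (Q = 4*(-40313) = -161252)
Y = 5929
1/(Q + Y) = 1/(-161252 + 5929) = 1/(-155323) = -1/155323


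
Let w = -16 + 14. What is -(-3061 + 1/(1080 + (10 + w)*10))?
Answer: 3550759/1160 ≈ 3061.0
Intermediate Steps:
w = -2
-(-3061 + 1/(1080 + (10 + w)*10)) = -(-3061 + 1/(1080 + (10 - 2)*10)) = -(-3061 + 1/(1080 + 8*10)) = -(-3061 + 1/(1080 + 80)) = -(-3061 + 1/1160) = -1*(-3550759/1160) = 3550759/1160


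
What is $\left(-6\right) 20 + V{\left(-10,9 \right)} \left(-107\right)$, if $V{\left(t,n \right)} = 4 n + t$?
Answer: $-2902$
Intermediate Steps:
$V{\left(t,n \right)} = t + 4 n$
$\left(-6\right) 20 + V{\left(-10,9 \right)} \left(-107\right) = \left(-6\right) 20 + \left(-10 + 4 \cdot 9\right) \left(-107\right) = -120 + \left(-10 + 36\right) \left(-107\right) = -120 + 26 \left(-107\right) = -120 - 2782 = -2902$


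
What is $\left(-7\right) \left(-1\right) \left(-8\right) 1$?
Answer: $-56$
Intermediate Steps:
$\left(-7\right) \left(-1\right) \left(-8\right) 1 = 7 \left(-8\right) 1 = \left(-56\right) 1 = -56$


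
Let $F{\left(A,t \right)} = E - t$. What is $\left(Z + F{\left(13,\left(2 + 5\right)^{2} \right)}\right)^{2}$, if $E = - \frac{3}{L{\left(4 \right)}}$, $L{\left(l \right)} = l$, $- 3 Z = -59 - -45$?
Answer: $\frac{292681}{144} \approx 2032.5$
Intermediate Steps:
$Z = \frac{14}{3}$ ($Z = - \frac{-59 - -45}{3} = - \frac{-59 + 45}{3} = \left(- \frac{1}{3}\right) \left(-14\right) = \frac{14}{3} \approx 4.6667$)
$E = - \frac{3}{4} \approx -0.75$
$F{\left(A,t \right)} = - \frac{3}{4} - t$
$\left(Z + F{\left(13,\left(2 + 5\right)^{2} \right)}\right)^{2} = \left(\frac{14}{3} - \left(\frac{3}{4} + \left(2 + 5\right)^{2}\right)\right)^{2} = \left(\frac{14}{3} - \frac{199}{4}\right)^{2} = \left(- \frac{541}{12}\right)^{2} = \frac{292681}{144}$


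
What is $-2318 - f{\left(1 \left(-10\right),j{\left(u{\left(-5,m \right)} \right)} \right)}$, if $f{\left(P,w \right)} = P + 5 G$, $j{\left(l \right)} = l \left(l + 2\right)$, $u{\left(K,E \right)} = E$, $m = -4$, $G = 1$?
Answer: $-2313$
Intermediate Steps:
$j{\left(l \right)} = l \left(2 + l\right)$
$f{\left(P,w \right)} = 5 + P$ ($f{\left(P,w \right)} = P + 5 \cdot 1 = P + 5 = 5 + P$)
$-2318 - f{\left(1 \left(-10\right),j{\left(u{\left(-5,m \right)} \right)} \right)} = -2318 - \left(5 + 1 \left(-10\right)\right) = -2318 - \left(5 - 10\right) = -2318 - -5 = -2318 + 5 = -2313$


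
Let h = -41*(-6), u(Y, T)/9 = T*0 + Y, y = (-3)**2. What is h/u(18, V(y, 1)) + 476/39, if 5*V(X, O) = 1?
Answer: 4817/351 ≈ 13.724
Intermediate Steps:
y = 9
V(X, O) = 1/5 (V(X, O) = (1/5)*1 = 1/5)
u(Y, T) = 9*Y (u(Y, T) = 9*(T*0 + Y) = 9*(0 + Y) = 9*Y)
h = 246
h/u(18, V(y, 1)) + 476/39 = 246/((9*18)) + 476/39 = 246/162 + 476*(1/39) = 246*(1/162) + 476/39 = 41/27 + 476/39 = 4817/351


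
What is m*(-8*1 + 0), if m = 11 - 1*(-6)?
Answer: -136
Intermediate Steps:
m = 17 (m = 11 + 6 = 17)
m*(-8*1 + 0) = 17*(-8*1 + 0) = 17*(-8 + 0) = 17*(-8) = -136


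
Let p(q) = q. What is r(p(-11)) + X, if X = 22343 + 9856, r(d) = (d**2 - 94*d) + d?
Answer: 33343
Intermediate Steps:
r(d) = d**2 - 93*d
X = 32199
r(p(-11)) + X = -11*(-93 - 11) + 32199 = -11*(-104) + 32199 = 1144 + 32199 = 33343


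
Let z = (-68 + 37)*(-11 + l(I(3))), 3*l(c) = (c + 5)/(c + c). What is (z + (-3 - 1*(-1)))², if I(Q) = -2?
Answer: 1923769/16 ≈ 1.2024e+5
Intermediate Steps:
l(c) = (5 + c)/(6*c) (l(c) = ((c + 5)/(c + c))/3 = ((5 + c)/((2*c)))/3 = ((5 + c)*(1/(2*c)))/3 = ((5 + c)/(2*c))/3 = (5 + c)/(6*c))
z = 1395/4 (z = (-68 + 37)*(-11 + (⅙)*(5 - 2)/(-2)) = -31*(-11 + (⅙)*(-½)*3) = -31*(-11 - ¼) = -31*(-45/4) = 1395/4 ≈ 348.75)
(z + (-3 - 1*(-1)))² = (1395/4 + (-3 - 1*(-1)))² = (1395/4 + (-3 + 1))² = (1395/4 - 2)² = (1387/4)² = 1923769/16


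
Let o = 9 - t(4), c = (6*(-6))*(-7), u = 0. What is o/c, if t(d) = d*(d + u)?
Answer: -1/36 ≈ -0.027778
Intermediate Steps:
c = 252 (c = -36*(-7) = 252)
t(d) = d**2 (t(d) = d*(d + 0) = d*d = d**2)
o = -7 (o = 9 - 1*4**2 = 9 - 1*16 = 9 - 16 = -7)
o/c = -7/252 = -7*1/252 = -1/36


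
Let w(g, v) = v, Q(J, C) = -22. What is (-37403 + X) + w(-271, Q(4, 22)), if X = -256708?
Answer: -294133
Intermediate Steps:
(-37403 + X) + w(-271, Q(4, 22)) = (-37403 - 256708) - 22 = -294111 - 22 = -294133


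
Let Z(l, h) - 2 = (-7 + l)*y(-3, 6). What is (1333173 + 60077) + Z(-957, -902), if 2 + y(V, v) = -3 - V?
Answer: 1395180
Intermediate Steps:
y(V, v) = -5 - V (y(V, v) = -2 + (-3 - V) = -5 - V)
Z(l, h) = 16 - 2*l (Z(l, h) = 2 + (-7 + l)*(-5 - 1*(-3)) = 2 + (-7 + l)*(-5 + 3) = 2 + (-7 + l)*(-2) = 2 + (14 - 2*l) = 16 - 2*l)
(1333173 + 60077) + Z(-957, -902) = (1333173 + 60077) + (16 - 2*(-957)) = 1393250 + (16 + 1914) = 1393250 + 1930 = 1395180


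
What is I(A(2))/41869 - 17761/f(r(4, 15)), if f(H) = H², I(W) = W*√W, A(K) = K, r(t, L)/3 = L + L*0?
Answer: -17761/2025 + 2*√2/41869 ≈ -8.7708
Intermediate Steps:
r(t, L) = 3*L (r(t, L) = 3*(L + L*0) = 3*(L + 0) = 3*L)
I(W) = W^(3/2)
I(A(2))/41869 - 17761/f(r(4, 15)) = 2^(3/2)/41869 - 17761/((3*15)²) = (2*√2)*(1/41869) - 17761/(45²) = 2*√2/41869 - 17761/2025 = -17761/2025 + 2*√2/41869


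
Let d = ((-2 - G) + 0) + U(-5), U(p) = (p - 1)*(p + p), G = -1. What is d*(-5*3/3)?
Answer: -295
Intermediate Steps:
U(p) = 2*p*(-1 + p) (U(p) = (-1 + p)*(2*p) = 2*p*(-1 + p))
d = 59 (d = ((-2 - 1*(-1)) + 0) + 2*(-5)*(-1 - 5) = ((-2 + 1) + 0) + 2*(-5)*(-6) = (-1 + 0) + 60 = -1 + 60 = 59)
d*(-5*3/3) = 59*(-5*3/3) = 59*(-15*1/3) = 59*(-5) = -295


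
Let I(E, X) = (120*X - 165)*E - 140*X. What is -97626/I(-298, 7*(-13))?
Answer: -48813/1658035 ≈ -0.029440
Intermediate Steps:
I(E, X) = -140*X + E*(-165 + 120*X) (I(E, X) = (-165 + 120*X)*E - 140*X = E*(-165 + 120*X) - 140*X = -140*X + E*(-165 + 120*X))
-97626/I(-298, 7*(-13)) = -97626/(-165*(-298) - 980*(-13) + 120*(-298)*(7*(-13))) = -97626/(49170 - 140*(-91) + 120*(-298)*(-91)) = -97626/(49170 + 12740 + 3254160) = -97626/3316070 = -97626*1/3316070 = -48813/1658035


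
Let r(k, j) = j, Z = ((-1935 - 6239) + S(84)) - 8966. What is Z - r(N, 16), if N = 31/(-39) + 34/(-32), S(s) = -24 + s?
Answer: -17096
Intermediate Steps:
Z = -17080 (Z = ((-1935 - 6239) + (-24 + 84)) - 8966 = (-8174 + 60) - 8966 = -8114 - 8966 = -17080)
N = -1159/624 (N = 31*(-1/39) + 34*(-1/32) = -31/39 - 17/16 = -1159/624 ≈ -1.8574)
Z - r(N, 16) = -17080 - 1*16 = -17080 - 16 = -17096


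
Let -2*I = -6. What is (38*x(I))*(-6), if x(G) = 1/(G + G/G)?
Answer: -57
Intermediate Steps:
I = 3 (I = -1/2*(-6) = 3)
x(G) = 1/(1 + G) (x(G) = 1/(G + 1) = 1/(1 + G))
(38*x(I))*(-6) = (38/(1 + 3))*(-6) = (38/4)*(-6) = (38*(1/4))*(-6) = (19/2)*(-6) = -57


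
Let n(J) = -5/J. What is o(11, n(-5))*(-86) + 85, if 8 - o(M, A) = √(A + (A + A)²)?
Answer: -603 + 86*√5 ≈ -410.70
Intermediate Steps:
o(M, A) = 8 - √(A + 4*A²) (o(M, A) = 8 - √(A + (A + A)²) = 8 - √(A + (2*A)²) = 8 - √(A + 4*A²))
o(11, n(-5))*(-86) + 85 = (8 - √((-5/(-5))*(1 + 4*(-5/(-5)))))*(-86) + 85 = (8 - √((-5*(-⅕))*(1 + 4*(-5*(-⅕)))))*(-86) + 85 = (8 - √(1*(1 + 4*1)))*(-86) + 85 = (8 - √(1*(1 + 4)))*(-86) + 85 = (8 - √(1*5))*(-86) + 85 = (8 - √5)*(-86) + 85 = (-688 + 86*√5) + 85 = -603 + 86*√5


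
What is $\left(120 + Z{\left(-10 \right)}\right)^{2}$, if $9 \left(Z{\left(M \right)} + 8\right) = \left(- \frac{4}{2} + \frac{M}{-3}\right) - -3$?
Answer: $\frac{9223369}{729} \approx 12652.0$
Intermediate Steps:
$Z{\left(M \right)} = - \frac{71}{9} - \frac{M}{27}$ ($Z{\left(M \right)} = -8 + \frac{\left(- \frac{4}{2} + \frac{M}{-3}\right) - -3}{9} = -8 + \frac{\left(\left(-4\right) \frac{1}{2} + M \left(- \frac{1}{3}\right)\right) + 3}{9} = -8 + \frac{\left(-2 - \frac{M}{3}\right) + 3}{9} = -8 + \frac{1 - \frac{M}{3}}{9} = -8 - \left(- \frac{1}{9} + \frac{M}{27}\right) = - \frac{71}{9} - \frac{M}{27}$)
$\left(120 + Z{\left(-10 \right)}\right)^{2} = \left(120 - \frac{203}{27}\right)^{2} = \left(\frac{3037}{27}\right)^{2} = \frac{9223369}{729}$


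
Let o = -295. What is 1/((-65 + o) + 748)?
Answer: 1/388 ≈ 0.0025773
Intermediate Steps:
1/((-65 + o) + 748) = 1/((-65 - 295) + 748) = 1/(-360 + 748) = 1/388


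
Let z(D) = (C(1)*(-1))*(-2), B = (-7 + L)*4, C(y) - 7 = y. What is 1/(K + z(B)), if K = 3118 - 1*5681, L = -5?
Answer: -1/2547 ≈ -0.00039262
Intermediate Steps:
C(y) = 7 + y
B = -48 (B = (-7 - 5)*4 = -12*4 = -48)
K = -2563 (K = 3118 - 5681 = -2563)
z(D) = 16 (z(D) = ((7 + 1)*(-1))*(-2) = (8*(-1))*(-2) = -8*(-2) = 16)
1/(K + z(B)) = 1/(-2563 + 16) = 1/(-2547) = -1/2547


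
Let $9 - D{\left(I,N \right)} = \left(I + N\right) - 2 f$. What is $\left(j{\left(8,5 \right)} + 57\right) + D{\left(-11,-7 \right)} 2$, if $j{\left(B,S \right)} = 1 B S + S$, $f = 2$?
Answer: $164$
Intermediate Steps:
$j{\left(B,S \right)} = S + B S$ ($j{\left(B,S \right)} = B S + S = S + B S$)
$D{\left(I,N \right)} = 13 - I - N$ ($D{\left(I,N \right)} = 9 - \left(\left(I + N\right) - 4\right) = 9 - \left(-4 + I + N\right) = 13 - I - N$)
$\left(j{\left(8,5 \right)} + 57\right) + D{\left(-11,-7 \right)} 2 = \left(5 \left(1 + 8\right) + 57\right) + \left(13 - -11 - -7\right) 2 = \left(5 \cdot 9 + 57\right) + \left(13 + 11 + 7\right) 2 = \left(45 + 57\right) + 31 \cdot 2 = 102 + 62 = 164$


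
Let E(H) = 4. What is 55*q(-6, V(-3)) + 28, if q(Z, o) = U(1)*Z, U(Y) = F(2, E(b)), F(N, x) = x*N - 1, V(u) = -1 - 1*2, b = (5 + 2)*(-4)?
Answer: -2282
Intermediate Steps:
b = -28 (b = 7*(-4) = -28)
V(u) = -3 (V(u) = -1 - 2 = -3)
F(N, x) = -1 + N*x (F(N, x) = N*x - 1 = -1 + N*x)
U(Y) = 7 (U(Y) = -1 + 2*4 = -1 + 8 = 7)
q(Z, o) = 7*Z
55*q(-6, V(-3)) + 28 = 55*(7*(-6)) + 28 = 55*(-42) + 28 = -2310 + 28 = -2282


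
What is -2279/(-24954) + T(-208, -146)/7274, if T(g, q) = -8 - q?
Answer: 10010549/90757698 ≈ 0.11030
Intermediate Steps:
-2279/(-24954) + T(-208, -146)/7274 = -2279/(-24954) + (-8 - 1*(-146))/7274 = -2279*(-1/24954) + (-8 + 146)*(1/7274) = 2279/24954 + 138*(1/7274) = 2279/24954 + 69/3637 = 10010549/90757698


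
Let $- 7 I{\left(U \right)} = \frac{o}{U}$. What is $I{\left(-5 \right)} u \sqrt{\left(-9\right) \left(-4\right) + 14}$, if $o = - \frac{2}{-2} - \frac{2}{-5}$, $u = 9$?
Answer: $\frac{9 \sqrt{2}}{5} \approx 2.5456$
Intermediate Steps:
$o = \frac{7}{5}$ ($o = \left(-2\right) \left(- \frac{1}{2}\right) - - \frac{2}{5} = 1 + \frac{2}{5} = \frac{7}{5} \approx 1.4$)
$I{\left(U \right)} = - \frac{1}{5 U}$ ($I{\left(U \right)} = - \frac{\frac{7}{5} \frac{1}{U}}{7} = - \frac{1}{5 U}$)
$I{\left(-5 \right)} u \sqrt{\left(-9\right) \left(-4\right) + 14} = - \frac{1}{5 \left(-5\right)} 9 \sqrt{\left(-9\right) \left(-4\right) + 14} = \left(- \frac{1}{5}\right) \left(- \frac{1}{5}\right) 9 \sqrt{36 + 14} = \frac{1}{25} \cdot 9 \sqrt{50} = \frac{9 \cdot 5 \sqrt{2}}{25} = \frac{9 \sqrt{2}}{5}$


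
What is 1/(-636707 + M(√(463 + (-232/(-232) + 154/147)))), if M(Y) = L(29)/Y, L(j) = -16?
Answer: -3109040281/1979547710191979 + 8*√205086/1979547710191979 ≈ -1.5706e-6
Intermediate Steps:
M(Y) = -16/Y
1/(-636707 + M(√(463 + (-232/(-232) + 154/147)))) = 1/(-636707 - 16/√(463 + (-232/(-232) + 154/147))) = 1/(-636707 - 16/√(463 + (-232*(-1/232) + 154*(1/147)))) = 1/(-636707 - 16/√(463 + (1 + 22/21))) = 1/(-636707 - 16/√(463 + 43/21)) = 1/(-636707 - 16*√205086/9766) = 1/(-636707 - 8*√205086/4883)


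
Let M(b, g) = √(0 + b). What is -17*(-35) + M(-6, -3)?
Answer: 595 + I*√6 ≈ 595.0 + 2.4495*I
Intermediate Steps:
M(b, g) = √b
-17*(-35) + M(-6, -3) = -17*(-35) + √(-6) = 595 + I*√6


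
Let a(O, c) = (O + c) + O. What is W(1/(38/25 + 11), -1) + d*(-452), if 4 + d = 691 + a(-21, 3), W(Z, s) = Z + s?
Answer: -91676736/313 ≈ -2.9290e+5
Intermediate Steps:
a(O, c) = c + 2*O
d = 648 (d = -4 + (691 + (3 + 2*(-21))) = -4 + (691 + (3 - 42)) = -4 + (691 - 39) = -4 + 652 = 648)
W(1/(38/25 + 11), -1) + d*(-452) = (1/(38/25 + 11) - 1) + 648*(-452) = (1/(38*(1/25) + 11) - 1) - 292896 = (1/(38/25 + 11) - 1) - 292896 = (1/(313/25) - 1) - 292896 = (25/313 - 1) - 292896 = -288/313 - 292896 = -91676736/313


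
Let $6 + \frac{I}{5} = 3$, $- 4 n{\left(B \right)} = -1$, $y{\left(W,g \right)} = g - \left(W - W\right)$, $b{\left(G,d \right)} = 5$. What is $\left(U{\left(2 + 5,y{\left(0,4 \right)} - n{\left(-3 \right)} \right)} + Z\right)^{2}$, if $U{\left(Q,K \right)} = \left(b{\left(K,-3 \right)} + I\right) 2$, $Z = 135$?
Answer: $13225$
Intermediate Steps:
$y{\left(W,g \right)} = g$ ($y{\left(W,g \right)} = g - 0 = g + 0 = g$)
$n{\left(B \right)} = \frac{1}{4}$ ($n{\left(B \right)} = \left(- \frac{1}{4}\right) \left(-1\right) = \frac{1}{4}$)
$I = -15$ ($I = -30 + 5 \cdot 3 = -30 + 15 = -15$)
$U{\left(Q,K \right)} = -20$ ($U{\left(Q,K \right)} = \left(5 - 15\right) 2 = \left(-10\right) 2 = -20$)
$\left(U{\left(2 + 5,y{\left(0,4 \right)} - n{\left(-3 \right)} \right)} + Z\right)^{2} = \left(-20 + 135\right)^{2} = 115^{2} = 13225$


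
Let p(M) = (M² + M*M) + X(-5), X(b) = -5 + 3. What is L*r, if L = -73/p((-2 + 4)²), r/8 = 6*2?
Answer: -1168/5 ≈ -233.60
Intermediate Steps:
X(b) = -2
r = 96 (r = 8*(6*2) = 8*12 = 96)
p(M) = -2 + 2*M² (p(M) = (M² + M*M) - 2 = (M² + M²) - 2 = 2*M² - 2 = -2 + 2*M²)
L = -73/30 (L = -73/(-2 + 2*((-2 + 4)²)²) = -73/(-2 + 2*(2²)²) = -73/(-2 + 2*4²) = -73/(-2 + 2*16) = -73/(-2 + 32) = -73/30 ≈ -2.4333)
L*r = -73/30*96 = -1168/5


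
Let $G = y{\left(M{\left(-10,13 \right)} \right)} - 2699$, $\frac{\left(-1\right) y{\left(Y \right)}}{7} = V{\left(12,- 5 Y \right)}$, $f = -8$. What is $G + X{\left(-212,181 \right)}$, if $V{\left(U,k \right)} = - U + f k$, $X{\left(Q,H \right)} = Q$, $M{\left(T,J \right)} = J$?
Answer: $-6467$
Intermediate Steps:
$V{\left(U,k \right)} = - U - 8 k$
$y{\left(Y \right)} = 84 - 280 Y$ ($y{\left(Y \right)} = - 7 \left(\left(-1\right) 12 - 8 \left(- 5 Y\right)\right) = - 7 \left(-12 + 40 Y\right) = 84 - 280 Y$)
$G = -6255$ ($G = \left(84 - 3640\right) - 2699 = -3556 - 2699 = -6255$)
$G + X{\left(-212,181 \right)} = -6255 - 212 = -6467$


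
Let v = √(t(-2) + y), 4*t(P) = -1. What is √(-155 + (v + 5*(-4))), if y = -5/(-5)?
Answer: √(-700 + 2*√3)/2 ≈ 13.196*I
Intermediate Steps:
t(P) = -¼ (t(P) = (¼)*(-1) = -¼)
y = 1 (y = -5*(-⅕) = 1)
v = √3/2 (v = √(-¼ + 1) = √(¾) = √3/2 ≈ 0.86602)
√(-155 + (v + 5*(-4))) = √(-155 + (√3/2 + 5*(-4))) = √(-155 + (√3/2 - 20)) = √(-155 + (-20 + √3/2)) = √(-175 + √3/2)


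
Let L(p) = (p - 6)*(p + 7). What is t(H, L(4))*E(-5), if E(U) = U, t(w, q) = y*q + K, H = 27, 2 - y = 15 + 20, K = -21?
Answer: -3525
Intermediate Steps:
y = -33 (y = 2 - (15 + 20) = 2 - 1*35 = 2 - 35 = -33)
L(p) = (-6 + p)*(7 + p)
t(w, q) = -21 - 33*q (t(w, q) = -33*q - 21 = -21 - 33*q)
t(H, L(4))*E(-5) = (-21 - 33*(-42 + 4 + 4²))*(-5) = (-21 - 33*(-42 + 4 + 16))*(-5) = (-21 - 33*(-22))*(-5) = (-21 + 726)*(-5) = 705*(-5) = -3525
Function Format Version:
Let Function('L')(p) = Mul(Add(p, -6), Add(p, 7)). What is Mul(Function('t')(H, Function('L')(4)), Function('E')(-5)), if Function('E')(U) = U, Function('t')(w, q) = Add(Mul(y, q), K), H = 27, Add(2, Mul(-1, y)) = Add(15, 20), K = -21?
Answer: -3525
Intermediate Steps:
y = -33 (y = Add(2, Mul(-1, Add(15, 20))) = Add(2, Mul(-1, 35)) = Add(2, -35) = -33)
Function('L')(p) = Mul(Add(-6, p), Add(7, p))
Function('t')(w, q) = Add(-21, Mul(-33, q)) (Function('t')(w, q) = Add(Mul(-33, q), -21) = Add(-21, Mul(-33, q)))
Mul(Function('t')(H, Function('L')(4)), Function('E')(-5)) = Mul(Add(-21, Mul(-33, Add(-42, 4, Pow(4, 2)))), -5) = Mul(Add(-21, Mul(-33, Add(-42, 4, 16))), -5) = Mul(Add(-21, Mul(-33, -22)), -5) = Mul(Add(-21, 726), -5) = Mul(705, -5) = -3525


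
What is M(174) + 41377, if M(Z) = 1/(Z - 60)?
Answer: 4716979/114 ≈ 41377.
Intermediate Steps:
M(Z) = 1/(-60 + Z)
M(174) + 41377 = 1/(-60 + 174) + 41377 = 1/114 + 41377 = 4716979/114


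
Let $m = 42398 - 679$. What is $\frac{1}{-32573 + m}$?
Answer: $\frac{1}{9146} \approx 0.00010934$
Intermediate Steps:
$m = 41719$ ($m = 42398 - 679 = 41719$)
$\frac{1}{-32573 + m} = \frac{1}{-32573 + 41719} = \frac{1}{9146}$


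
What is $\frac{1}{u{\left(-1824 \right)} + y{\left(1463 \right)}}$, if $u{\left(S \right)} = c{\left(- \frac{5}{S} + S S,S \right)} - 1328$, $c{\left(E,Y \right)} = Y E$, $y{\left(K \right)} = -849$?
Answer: $- \frac{1}{6068406406} \approx -1.6479 \cdot 10^{-10}$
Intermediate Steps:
$c{\left(E,Y \right)} = E Y$
$u{\left(S \right)} = -1328 + S \left(S^{2} - \frac{5}{S}\right)$ ($u{\left(S \right)} = \left(- \frac{5}{S} + S S\right) S - 1328 = \left(- \frac{5}{S} + S^{2}\right) S - 1328 = \left(S^{2} - \frac{5}{S}\right) S - 1328 = S \left(S^{2} - \frac{5}{S}\right) - 1328 = -1328 + S \left(S^{2} - \frac{5}{S}\right)$)
$\frac{1}{u{\left(-1824 \right)} + y{\left(1463 \right)}} = \frac{1}{\left(-1333 + \left(-1824\right)^{3}\right) - 849} = \frac{1}{\left(-1333 - 6068404224\right) - 849} = \frac{1}{-6068405557 - 849} = \frac{1}{-6068406406} = - \frac{1}{6068406406}$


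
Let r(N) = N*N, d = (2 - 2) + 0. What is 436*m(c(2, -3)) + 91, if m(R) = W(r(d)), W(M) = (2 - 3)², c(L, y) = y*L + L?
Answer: 527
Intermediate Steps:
d = 0 (d = 0 + 0 = 0)
r(N) = N²
c(L, y) = L + L*y (c(L, y) = L*y + L = L + L*y)
W(M) = 1 (W(M) = (-1)² = 1)
m(R) = 1
436*m(c(2, -3)) + 91 = 436*1 + 91 = 436 + 91 = 527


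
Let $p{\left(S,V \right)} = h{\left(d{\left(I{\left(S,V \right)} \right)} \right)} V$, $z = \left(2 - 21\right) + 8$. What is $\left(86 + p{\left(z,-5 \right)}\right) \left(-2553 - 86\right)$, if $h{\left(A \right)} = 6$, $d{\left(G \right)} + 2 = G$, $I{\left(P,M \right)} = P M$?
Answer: $-147784$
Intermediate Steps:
$I{\left(P,M \right)} = M P$
$z = -11$ ($z = -19 + 8 = -11$)
$d{\left(G \right)} = -2 + G$
$p{\left(S,V \right)} = 6 V$
$\left(86 + p{\left(z,-5 \right)}\right) \left(-2553 - 86\right) = \left(86 + 6 \left(-5\right)\right) \left(-2553 - 86\right) = \left(86 - 30\right) \left(-2639\right) = 56 \left(-2639\right) = -147784$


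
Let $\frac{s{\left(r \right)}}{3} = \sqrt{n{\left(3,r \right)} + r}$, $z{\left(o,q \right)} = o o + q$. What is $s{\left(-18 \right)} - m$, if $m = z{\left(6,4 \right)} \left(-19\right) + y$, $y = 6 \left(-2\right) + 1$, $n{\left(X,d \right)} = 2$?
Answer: $771 + 12 i \approx 771.0 + 12.0 i$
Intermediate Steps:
$y = -11$ ($y = -12 + 1 = -11$)
$z{\left(o,q \right)} = q + o^{2}$ ($z{\left(o,q \right)} = o^{2} + q = q + o^{2}$)
$s{\left(r \right)} = 3 \sqrt{2 + r}$
$m = -771$ ($m = \left(4 + 6^{2}\right) \left(-19\right) - 11 = \left(4 + 36\right) \left(-19\right) - 11 = 40 \left(-19\right) - 11 = -760 - 11 = -771$)
$s{\left(-18 \right)} - m = 3 \sqrt{2 - 18} - -771 = 3 \sqrt{-16} + 771 = 3 \cdot 4 i + 771 = 12 i + 771 = 771 + 12 i$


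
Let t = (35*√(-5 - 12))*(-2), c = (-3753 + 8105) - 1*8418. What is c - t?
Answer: -4066 + 70*I*√17 ≈ -4066.0 + 288.62*I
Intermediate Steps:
c = -4066 (c = 4352 - 8418 = -4066)
t = -70*I*√17 (t = (35*√(-17))*(-2) = (35*(I*√17))*(-2) = (35*I*√17)*(-2) = -70*I*√17 ≈ -288.62*I)
c - t = -4066 - (-70)*I*√17 = -4066 + 70*I*√17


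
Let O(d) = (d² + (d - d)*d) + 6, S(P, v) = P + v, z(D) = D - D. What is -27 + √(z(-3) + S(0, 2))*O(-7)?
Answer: -27 + 55*√2 ≈ 50.782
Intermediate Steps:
z(D) = 0
O(d) = 6 + d² (O(d) = (d² + 0*d) + 6 = (d² + 0) + 6 = d² + 6 = 6 + d²)
-27 + √(z(-3) + S(0, 2))*O(-7) = -27 + √(0 + (0 + 2))*(6 + (-7)²) = -27 + √(0 + 2)*(6 + 49) = -27 + √2*55 = -27 + 55*√2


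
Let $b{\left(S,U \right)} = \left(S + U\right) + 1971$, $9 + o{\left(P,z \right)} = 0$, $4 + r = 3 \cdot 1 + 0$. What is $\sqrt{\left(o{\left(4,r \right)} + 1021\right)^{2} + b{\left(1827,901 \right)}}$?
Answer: $\sqrt{1028843} \approx 1014.3$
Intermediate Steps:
$r = -1$ ($r = -4 + \left(3 \cdot 1 + 0\right) = -4 + \left(3 + 0\right) = -4 + 3 = -1$)
$o{\left(P,z \right)} = -9$ ($o{\left(P,z \right)} = -9 + 0 = -9$)
$b{\left(S,U \right)} = 1971 + S + U$
$\sqrt{\left(o{\left(4,r \right)} + 1021\right)^{2} + b{\left(1827,901 \right)}} = \sqrt{\left(-9 + 1021\right)^{2} + \left(1971 + 1827 + 901\right)} = \sqrt{1012^{2} + 4699} = \sqrt{1024144 + 4699} = \sqrt{1028843}$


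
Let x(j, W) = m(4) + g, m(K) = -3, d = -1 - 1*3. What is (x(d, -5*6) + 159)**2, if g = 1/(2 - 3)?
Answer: 24025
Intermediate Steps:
g = -1 (g = 1/(-1) = -1)
d = -4 (d = -1 - 3 = -4)
x(j, W) = -4 (x(j, W) = -3 - 1 = -4)
(x(d, -5*6) + 159)**2 = (-4 + 159)**2 = 155**2 = 24025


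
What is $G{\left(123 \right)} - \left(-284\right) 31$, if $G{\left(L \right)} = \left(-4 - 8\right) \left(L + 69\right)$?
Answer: $6500$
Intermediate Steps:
$G{\left(L \right)} = -828 - 12 L$ ($G{\left(L \right)} = - 12 \left(69 + L\right) = -828 - 12 L$)
$G{\left(123 \right)} - \left(-284\right) 31 = \left(-828 - 1476\right) - \left(-284\right) 31 = \left(-828 - 1476\right) - -8804 = -2304 + 8804 = 6500$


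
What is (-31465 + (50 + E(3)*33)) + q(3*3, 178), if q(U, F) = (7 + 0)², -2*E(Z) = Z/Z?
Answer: -62765/2 ≈ -31383.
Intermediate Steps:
E(Z) = -½ (E(Z) = -Z/(2*Z) = -½*1 = -½)
q(U, F) = 49 (q(U, F) = 7² = 49)
(-31465 + (50 + E(3)*33)) + q(3*3, 178) = (-31465 + (50 - ½*33)) + 49 = (-31465 + (50 - 33/2)) + 49 = (-31465 + 67/2) + 49 = -62863/2 + 49 = -62765/2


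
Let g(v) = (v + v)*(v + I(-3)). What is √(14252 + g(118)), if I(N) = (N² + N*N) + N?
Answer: 2*√11410 ≈ 213.64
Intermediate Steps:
I(N) = N + 2*N² (I(N) = (N² + N²) + N = 2*N² + N = N + 2*N²)
g(v) = 2*v*(15 + v) (g(v) = (v + v)*(v - 3*(1 + 2*(-3))) = (2*v)*(v - 3*(1 - 6)) = (2*v)*(v - 3*(-5)) = (2*v)*(v + 15) = (2*v)*(15 + v) = 2*v*(15 + v))
√(14252 + g(118)) = √(14252 + 2*118*(15 + 118)) = √(14252 + 2*118*133) = √(14252 + 31388) = √45640 = 2*√11410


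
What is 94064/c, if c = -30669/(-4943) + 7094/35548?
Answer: 8264169748448/562643627 ≈ 14688.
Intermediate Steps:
c = 562643627/87856882 (c = -30669*(-1/4943) + 7094*(1/35548) = 30669/4943 + 3547/17774 = 562643627/87856882 ≈ 6.4041)
94064/c = 94064/(562643627/87856882) = 94064*(87856882/562643627) = 8264169748448/562643627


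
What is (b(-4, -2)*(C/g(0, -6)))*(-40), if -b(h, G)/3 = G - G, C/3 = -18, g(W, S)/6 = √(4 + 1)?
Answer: 0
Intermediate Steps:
g(W, S) = 6*√5 (g(W, S) = 6*√(4 + 1) = 6*√5)
C = -54 (C = 3*(-18) = -54)
b(h, G) = 0 (b(h, G) = -3*(G - G) = -3*0 = 0)
(b(-4, -2)*(C/g(0, -6)))*(-40) = (0*(-54*√5/30))*(-40) = (0*(-9*√5/5))*(-40) = 0*(-40) = 0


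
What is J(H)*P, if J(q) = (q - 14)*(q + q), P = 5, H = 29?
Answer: 4350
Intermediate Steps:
J(q) = 2*q*(-14 + q) (J(q) = (-14 + q)*(2*q) = 2*q*(-14 + q))
J(H)*P = (2*29*(-14 + 29))*5 = (2*29*15)*5 = 870*5 = 4350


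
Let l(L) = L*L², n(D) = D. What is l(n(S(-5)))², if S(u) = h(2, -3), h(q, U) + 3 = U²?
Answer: 46656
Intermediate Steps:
h(q, U) = -3 + U²
S(u) = 6 (S(u) = -3 + (-3)² = -3 + 9 = 6)
l(L) = L³
l(n(S(-5)))² = (6³)² = 216² = 46656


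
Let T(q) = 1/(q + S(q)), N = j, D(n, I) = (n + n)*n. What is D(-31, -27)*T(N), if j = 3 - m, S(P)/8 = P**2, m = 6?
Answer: 1922/69 ≈ 27.855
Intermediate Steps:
S(P) = 8*P**2
j = -3 (j = 3 - 1*6 = 3 - 6 = -3)
D(n, I) = 2*n**2 (D(n, I) = (2*n)*n = 2*n**2)
N = -3
T(q) = 1/(q + 8*q**2)
D(-31, -27)*T(N) = (2*(-31)**2)*(1/((-3)*(1 + 8*(-3)))) = (2*961)*(-1/(3*(1 - 24))) = 1922*(-1/3/(-23)) = 1922*(-1/3*(-1/23)) = 1922*(1/69) = 1922/69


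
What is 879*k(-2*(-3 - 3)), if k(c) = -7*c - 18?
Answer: -89658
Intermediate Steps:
k(c) = -18 - 7*c
879*k(-2*(-3 - 3)) = 879*(-18 - (-14)*(-3 - 3)) = 879*(-18 - (-14)*(-6)) = 879*(-18 - 7*12) = 879*(-18 - 84) = 879*(-102) = -89658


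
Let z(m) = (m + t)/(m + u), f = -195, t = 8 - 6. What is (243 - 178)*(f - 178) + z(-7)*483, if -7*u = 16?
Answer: -311804/13 ≈ -23985.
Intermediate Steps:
t = 2
u = -16/7 (u = -⅐*16 = -16/7 ≈ -2.2857)
z(m) = (2 + m)/(-16/7 + m) (z(m) = (m + 2)/(m - 16/7) = (2 + m)/(-16/7 + m))
(243 - 178)*(f - 178) + z(-7)*483 = (243 - 178)*(-195 - 178) + (7*(2 - 7)/(-16 + 7*(-7)))*483 = 65*(-373) + (7*(-5)/(-16 - 49))*483 = -24245 + (7*(-5)/(-65))*483 = -24245 + (7*(-1/65)*(-5))*483 = -24245 + (7/13)*483 = -24245 + 3381/13 = -311804/13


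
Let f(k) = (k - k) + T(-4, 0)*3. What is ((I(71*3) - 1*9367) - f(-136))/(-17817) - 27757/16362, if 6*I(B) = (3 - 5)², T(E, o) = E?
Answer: -113830289/97173918 ≈ -1.1714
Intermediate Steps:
I(B) = ⅔ (I(B) = (3 - 5)²/6 = (⅙)*(-2)² = (⅙)*4 = ⅔)
f(k) = -12 (f(k) = (k - k) - 4*3 = 0 - 12 = -12)
((I(71*3) - 1*9367) - f(-136))/(-17817) - 27757/16362 = ((⅔ - 1*9367) - 1*(-12))/(-17817) - 27757/16362 = ((⅔ - 9367) + 12)*(-1/17817) - 27757*1/16362 = (-28099/3 + 12)*(-1/17817) - 27757/16362 = -28063/3*(-1/17817) - 27757/16362 = 28063/53451 - 27757/16362 = -113830289/97173918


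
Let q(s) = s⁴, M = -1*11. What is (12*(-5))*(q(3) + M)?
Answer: -4200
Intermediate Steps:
M = -11
(12*(-5))*(q(3) + M) = (12*(-5))*(3⁴ - 11) = -60*(81 - 11) = -60*70 = -4200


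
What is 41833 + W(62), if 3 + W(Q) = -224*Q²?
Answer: -819226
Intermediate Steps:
W(Q) = -3 - 224*Q²
41833 + W(62) = 41833 + (-3 - 224*62²) = 41833 + (-3 - 224*3844) = 41833 + (-3 - 861056) = 41833 - 861059 = -819226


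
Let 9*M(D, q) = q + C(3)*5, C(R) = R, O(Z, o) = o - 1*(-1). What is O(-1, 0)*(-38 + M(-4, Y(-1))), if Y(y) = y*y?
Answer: -326/9 ≈ -36.222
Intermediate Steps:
Y(y) = y²
O(Z, o) = 1 + o (O(Z, o) = o + 1 = 1 + o)
M(D, q) = 5/3 + q/9 (M(D, q) = (q + 3*5)/9 = (q + 15)/9 = (15 + q)/9 = 5/3 + q/9)
O(-1, 0)*(-38 + M(-4, Y(-1))) = (1 + 0)*(-38 + (5/3 + (⅑)*(-1)²)) = 1*(-38 + (5/3 + (⅑)*1)) = 1*(-38 + (5/3 + ⅑)) = 1*(-38 + 16/9) = 1*(-326/9) = -326/9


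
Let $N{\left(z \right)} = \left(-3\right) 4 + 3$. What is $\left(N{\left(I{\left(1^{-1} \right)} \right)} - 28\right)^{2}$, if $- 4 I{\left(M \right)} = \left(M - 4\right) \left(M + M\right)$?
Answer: $1369$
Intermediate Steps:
$I{\left(M \right)} = - \frac{M \left(-4 + M\right)}{2}$ ($I{\left(M \right)} = - \frac{\left(M - 4\right) \left(M + M\right)}{4} = - \frac{\left(-4 + M\right) 2 M}{4} = - \frac{2 M \left(-4 + M\right)}{4} = - \frac{M \left(-4 + M\right)}{2}$)
$N{\left(z \right)} = -9$ ($N{\left(z \right)} = -12 + 3 = -9$)
$\left(N{\left(I{\left(1^{-1} \right)} \right)} - 28\right)^{2} = \left(-9 - 28\right)^{2} = \left(-37\right)^{2} = 1369$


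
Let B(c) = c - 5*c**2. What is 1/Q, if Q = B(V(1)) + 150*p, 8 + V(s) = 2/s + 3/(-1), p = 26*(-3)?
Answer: -1/12114 ≈ -8.2549e-5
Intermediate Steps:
p = -78
V(s) = -11 + 2/s (V(s) = -8 + (2/s + 3/(-1)) = -8 + (2/s + 3*(-1)) = -8 + (2/s - 3) = -8 + (-3 + 2/s) = -11 + 2/s)
Q = -12114 (Q = (-11 + 2/1)*(1 - 5*(-11 + 2/1)) + 150*(-78) = (-11 + 2*1)*(1 - 5*(-11 + 2*1)) - 11700 = (-11 + 2)*(1 - 5*(-11 + 2)) - 11700 = -9*(1 - 5*(-9)) - 11700 = -9*(1 + 45) - 11700 = -9*46 - 11700 = -414 - 11700 = -12114)
1/Q = 1/(-12114) = -1/12114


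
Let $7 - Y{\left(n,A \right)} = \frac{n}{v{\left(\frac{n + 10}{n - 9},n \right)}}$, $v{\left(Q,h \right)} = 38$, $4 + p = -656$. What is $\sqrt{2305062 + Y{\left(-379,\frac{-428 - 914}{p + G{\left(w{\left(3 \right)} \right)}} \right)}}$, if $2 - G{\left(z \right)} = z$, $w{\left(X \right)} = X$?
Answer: $\frac{\sqrt{3328534038}}{38} \approx 1518.2$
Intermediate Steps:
$p = -660$ ($p = -4 - 656 = -660$)
$G{\left(z \right)} = 2 - z$
$Y{\left(n,A \right)} = 7 - \frac{n}{38}$
$\sqrt{2305062 + Y{\left(-379,\frac{-428 - 914}{p + G{\left(w{\left(3 \right)} \right)}} \right)}} = \sqrt{2305062 + \left(7 - - \frac{379}{38}\right)} = \sqrt{2305062 + \left(7 + \frac{379}{38}\right)} = \sqrt{2305062 + \frac{645}{38}} = \sqrt{\frac{87593001}{38}} = \frac{\sqrt{3328534038}}{38}$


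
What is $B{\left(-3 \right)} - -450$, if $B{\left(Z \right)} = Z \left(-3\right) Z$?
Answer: $423$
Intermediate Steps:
$B{\left(Z \right)} = - 3 Z^{2}$ ($B{\left(Z \right)} = - 3 Z Z = - 3 Z^{2}$)
$B{\left(-3 \right)} - -450 = - 3 \left(-3\right)^{2} - -450 = \left(-3\right) 9 + 450 = -27 + 450 = 423$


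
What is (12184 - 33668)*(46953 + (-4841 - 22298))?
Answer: -425683976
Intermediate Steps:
(12184 - 33668)*(46953 + (-4841 - 22298)) = -21484*(46953 - 27139) = -21484*19814 = -425683976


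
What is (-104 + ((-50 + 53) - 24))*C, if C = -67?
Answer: 8375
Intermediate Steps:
(-104 + ((-50 + 53) - 24))*C = (-104 + ((-50 + 53) - 24))*(-67) = (-104 + (3 - 24))*(-67) = (-104 - 21)*(-67) = -125*(-67) = 8375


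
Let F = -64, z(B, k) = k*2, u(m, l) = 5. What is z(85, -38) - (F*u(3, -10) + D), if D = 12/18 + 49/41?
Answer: 29783/123 ≈ 242.14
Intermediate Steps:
z(B, k) = 2*k
D = 229/123 (D = 12*(1/18) + 49*(1/41) = ⅔ + 49/41 = 229/123 ≈ 1.8618)
z(85, -38) - (F*u(3, -10) + D) = 2*(-38) - (-64*5 + 229/123) = -76 - (-320 + 229/123) = -76 - 1*(-39131/123) = -76 + 39131/123 = 29783/123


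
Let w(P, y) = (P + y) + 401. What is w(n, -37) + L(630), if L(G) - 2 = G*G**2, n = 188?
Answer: 250047554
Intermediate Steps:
w(P, y) = 401 + P + y
L(G) = 2 + G**3 (L(G) = 2 + G*G**2 = 2 + G**3)
w(n, -37) + L(630) = (401 + 188 - 37) + (2 + 630**3) = 552 + (2 + 250047000) = 552 + 250047002 = 250047554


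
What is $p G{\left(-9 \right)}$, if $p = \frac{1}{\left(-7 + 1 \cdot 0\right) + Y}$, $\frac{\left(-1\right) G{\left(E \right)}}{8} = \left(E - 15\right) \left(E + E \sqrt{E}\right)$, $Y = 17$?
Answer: $- \frac{864}{5} - \frac{2592 i}{5} \approx -172.8 - 518.4 i$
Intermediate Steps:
$G{\left(E \right)} = - 8 \left(-15 + E\right) \left(E + E^{\frac{3}{2}}\right)$ ($G{\left(E \right)} = - 8 \left(E - 15\right) \left(E + E \sqrt{E}\right) = - 8 \left(-15 + E\right) \left(E + E^{\frac{3}{2}}\right)$)
$p = \frac{1}{10}$ ($p = \frac{1}{\left(-7 + 1 \cdot 0\right) + 17} = \frac{1}{\left(-7 + 0\right) + 17} = \frac{1}{-7 + 17} = \frac{1}{10} \approx 0.1$)
$p G{\left(-9 \right)} = \frac{- 8 \left(-9\right)^{2} - 8 \left(-9\right)^{\frac{5}{2}} + 120 \left(-9\right) + 120 \left(-9\right)^{\frac{3}{2}}}{10} = \frac{\left(-8\right) 81 - 8 \cdot 243 i - 1080 + 120 \left(- 27 i\right)}{10} = \frac{-648 - 1944 i - 1080 - 3240 i}{10} = \frac{-1728 - 5184 i}{10} = - \frac{864}{5} - \frac{2592 i}{5}$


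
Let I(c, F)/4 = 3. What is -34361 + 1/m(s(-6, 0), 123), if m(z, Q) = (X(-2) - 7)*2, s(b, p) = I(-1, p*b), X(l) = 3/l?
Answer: -584138/17 ≈ -34361.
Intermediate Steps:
I(c, F) = 12 (I(c, F) = 4*3 = 12)
s(b, p) = 12
m(z, Q) = -17 (m(z, Q) = (3/(-2) - 7)*2 = (3*(-1/2) - 7)*2 = (-3/2 - 7)*2 = -17/2*2 = -17)
-34361 + 1/m(s(-6, 0), 123) = -34361 + 1/(-17) = -34361 - 1/17 = -584138/17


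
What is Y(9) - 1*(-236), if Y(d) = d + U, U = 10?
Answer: 255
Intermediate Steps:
Y(d) = 10 + d (Y(d) = d + 10 = 10 + d)
Y(9) - 1*(-236) = (10 + 9) - 1*(-236) = 19 + 236 = 255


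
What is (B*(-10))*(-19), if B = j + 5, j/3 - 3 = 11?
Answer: 8930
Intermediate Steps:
j = 42 (j = 9 + 3*11 = 9 + 33 = 42)
B = 47 (B = 42 + 5 = 47)
(B*(-10))*(-19) = (47*(-10))*(-19) = -470*(-19) = 8930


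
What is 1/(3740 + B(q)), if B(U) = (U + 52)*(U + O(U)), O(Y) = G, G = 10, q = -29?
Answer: 1/3303 ≈ 0.00030276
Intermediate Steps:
O(Y) = 10
B(U) = (10 + U)*(52 + U) (B(U) = (U + 52)*(U + 10) = (52 + U)*(10 + U) = (10 + U)*(52 + U))
1/(3740 + B(q)) = 1/(3740 + (520 + (-29)² + 62*(-29))) = 1/(3740 + (520 + 841 - 1798)) = 1/(3740 - 437) = 1/3303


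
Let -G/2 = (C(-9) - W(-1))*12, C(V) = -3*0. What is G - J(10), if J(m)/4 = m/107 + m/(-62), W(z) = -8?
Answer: -635964/3317 ≈ -191.73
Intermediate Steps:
C(V) = 0
J(m) = -90*m/3317 (J(m) = 4*(m/107 + m/(-62)) = 4*(m*(1/107) + m*(-1/62)) = 4*(m/107 - m/62) = 4*(-45*m/6634) = -90*m/3317)
G = -192 (G = -2*(0 - 1*(-8))*12 = -2*(0 + 8)*12 = -16*12 = -2*96 = -192)
G - J(10) = -192 - (-90)*10/3317 = -192 - 1*(-900/3317) = -192 + 900/3317 = -635964/3317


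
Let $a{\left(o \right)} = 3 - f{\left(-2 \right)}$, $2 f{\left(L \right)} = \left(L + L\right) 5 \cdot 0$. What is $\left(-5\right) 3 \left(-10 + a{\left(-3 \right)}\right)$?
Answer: $105$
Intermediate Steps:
$f{\left(L \right)} = 0$ ($f{\left(L \right)} = \frac{\left(L + L\right) 5 \cdot 0}{2} = \frac{2 L 5 \cdot 0}{2} = \frac{10 L 0}{2} = \frac{1}{2} \cdot 0 = 0$)
$a{\left(o \right)} = 3$ ($a{\left(o \right)} = 3 - 0 = 3 + 0 = 3$)
$\left(-5\right) 3 \left(-10 + a{\left(-3 \right)}\right) = \left(-5\right) 3 \left(-10 + 3\right) = \left(-15\right) \left(-7\right) = 105$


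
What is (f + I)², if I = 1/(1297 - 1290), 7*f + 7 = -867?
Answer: 762129/49 ≈ 15554.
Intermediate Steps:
f = -874/7 (f = -1 + (⅐)*(-867) = -1 - 867/7 = -874/7 ≈ -124.86)
I = ⅐ (I = 1/7 = ⅐ ≈ 0.14286)
(f + I)² = (-874/7 + ⅐)² = (-873/7)² = 762129/49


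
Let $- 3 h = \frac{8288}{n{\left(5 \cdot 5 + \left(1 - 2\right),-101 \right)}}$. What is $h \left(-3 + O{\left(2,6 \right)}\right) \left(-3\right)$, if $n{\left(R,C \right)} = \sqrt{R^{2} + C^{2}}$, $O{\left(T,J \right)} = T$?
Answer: $- \frac{8288 \sqrt{10777}}{10777} \approx -79.836$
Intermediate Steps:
$n{\left(R,C \right)} = \sqrt{C^{2} + R^{2}}$
$h = - \frac{8288 \sqrt{10777}}{32331}$ ($h = - \frac{8288 \frac{1}{\sqrt{\left(-101\right)^{2} + \left(5 \cdot 5 + \left(1 - 2\right)\right)^{2}}}}{3} = - \frac{8288 \frac{1}{\sqrt{10201 + \left(25 + \left(1 - 2\right)\right)^{2}}}}{3} = - \frac{8288 \frac{1}{\sqrt{10201 + \left(25 - 1\right)^{2}}}}{3} = - \frac{8288 \frac{1}{\sqrt{10201 + 24^{2}}}}{3} = - \frac{8288 \frac{1}{\sqrt{10201 + 576}}}{3} = - \frac{8288 \frac{1}{\sqrt{10777}}}{3} = - \frac{8288 \frac{\sqrt{10777}}{10777}}{3} = - \frac{\frac{8288}{10777} \sqrt{10777}}{3} = - \frac{8288 \sqrt{10777}}{32331} \approx -26.612$)
$h \left(-3 + O{\left(2,6 \right)}\right) \left(-3\right) = - \frac{8288 \sqrt{10777}}{32331} \left(-3 + 2\right) \left(-3\right) = - \frac{8288 \sqrt{10777}}{32331} \left(\left(-1\right) \left(-3\right)\right) = - \frac{8288 \sqrt{10777}}{32331} \cdot 3 = - \frac{8288 \sqrt{10777}}{10777}$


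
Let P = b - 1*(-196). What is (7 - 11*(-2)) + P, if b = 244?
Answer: 469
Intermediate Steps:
P = 440 (P = 244 - 1*(-196) = 244 + 196 = 440)
(7 - 11*(-2)) + P = (7 - 11*(-2)) + 440 = (7 + 22) + 440 = 29 + 440 = 469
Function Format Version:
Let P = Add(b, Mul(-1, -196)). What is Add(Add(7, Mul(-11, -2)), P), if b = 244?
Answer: 469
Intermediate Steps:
P = 440 (P = Add(244, Mul(-1, -196)) = Add(244, 196) = 440)
Add(Add(7, Mul(-11, -2)), P) = Add(Add(7, Mul(-11, -2)), 440) = Add(Add(7, 22), 440) = Add(29, 440) = 469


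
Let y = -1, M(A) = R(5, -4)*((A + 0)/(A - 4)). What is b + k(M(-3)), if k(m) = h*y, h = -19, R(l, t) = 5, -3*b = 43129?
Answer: -43072/3 ≈ -14357.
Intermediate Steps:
b = -43129/3 (b = -⅓*43129 = -43129/3 ≈ -14376.)
M(A) = 5*A/(-4 + A) (M(A) = 5*((A + 0)/(A - 4)) = 5*(A/(-4 + A)) = 5*A/(-4 + A))
k(m) = 19 (k(m) = -19*(-1) = 19)
b + k(M(-3)) = -43129/3 + 19 = -43072/3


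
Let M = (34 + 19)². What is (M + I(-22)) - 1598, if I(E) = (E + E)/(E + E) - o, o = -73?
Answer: 1285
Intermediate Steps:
M = 2809 (M = 53² = 2809)
I(E) = 74 (I(E) = (E + E)/(E + E) - 1*(-73) = (2*E)/((2*E)) + 73 = (2*E)*(1/(2*E)) + 73 = 1 + 73 = 74)
(M + I(-22)) - 1598 = (2809 + 74) - 1598 = 2883 - 1598 = 1285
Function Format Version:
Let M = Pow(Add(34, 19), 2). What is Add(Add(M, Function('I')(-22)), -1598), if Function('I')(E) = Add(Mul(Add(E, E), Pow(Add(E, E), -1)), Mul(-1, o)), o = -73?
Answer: 1285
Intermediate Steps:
M = 2809 (M = Pow(53, 2) = 2809)
Function('I')(E) = 74 (Function('I')(E) = Add(Mul(Add(E, E), Pow(Add(E, E), -1)), Mul(-1, -73)) = Add(Mul(Mul(2, E), Pow(Mul(2, E), -1)), 73) = Add(Mul(Mul(2, E), Mul(Rational(1, 2), Pow(E, -1))), 73) = Add(1, 73) = 74)
Add(Add(M, Function('I')(-22)), -1598) = Add(Add(2809, 74), -1598) = Add(2883, -1598) = 1285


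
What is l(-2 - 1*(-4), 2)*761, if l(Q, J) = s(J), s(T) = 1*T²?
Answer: 3044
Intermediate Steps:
s(T) = T²
l(Q, J) = J²
l(-2 - 1*(-4), 2)*761 = 2²*761 = 4*761 = 3044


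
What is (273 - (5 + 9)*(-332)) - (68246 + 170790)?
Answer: -234115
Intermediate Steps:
(273 - (5 + 9)*(-332)) - (68246 + 170790) = (273 - 1*14*(-332)) - 1*239036 = (273 - 14*(-332)) - 239036 = (273 + 4648) - 239036 = 4921 - 239036 = -234115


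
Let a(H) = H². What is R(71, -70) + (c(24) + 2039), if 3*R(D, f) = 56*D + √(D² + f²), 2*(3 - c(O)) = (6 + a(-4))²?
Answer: 9376/3 + √9941/3 ≈ 3158.6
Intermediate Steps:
c(O) = -239 (c(O) = 3 - (6 + (-4)²)²/2 = 3 - (6 + 16)²/2 = 3 - ½*22² = 3 - ½*484 = 3 - 242 = -239)
R(D, f) = √(D² + f²)/3 + 56*D/3 (R(D, f) = (56*D + √(D² + f²))/3 = (√(D² + f²) + 56*D)/3 = √(D² + f²)/3 + 56*D/3)
R(71, -70) + (c(24) + 2039) = (√(71² + (-70)²)/3 + (56/3)*71) + (-239 + 2039) = (√(5041 + 4900)/3 + 3976/3) + 1800 = (√9941/3 + 3976/3) + 1800 = (3976/3 + √9941/3) + 1800 = 9376/3 + √9941/3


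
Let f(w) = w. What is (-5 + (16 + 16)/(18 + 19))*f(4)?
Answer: -612/37 ≈ -16.541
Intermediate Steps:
(-5 + (16 + 16)/(18 + 19))*f(4) = (-5 + (16 + 16)/(18 + 19))*4 = (-5 + 32/37)*4 = -153/37*4 = -612/37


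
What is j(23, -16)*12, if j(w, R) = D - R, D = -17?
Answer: -12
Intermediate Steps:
j(w, R) = -17 - R
j(23, -16)*12 = (-17 - 1*(-16))*12 = (-17 + 16)*12 = -1*12 = -12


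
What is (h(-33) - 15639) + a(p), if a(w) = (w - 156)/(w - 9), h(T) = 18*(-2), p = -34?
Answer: -673835/43 ≈ -15671.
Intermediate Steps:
h(T) = -36
a(w) = (-156 + w)/(-9 + w)
(h(-33) - 15639) + a(p) = (-36 - 15639) + (-156 - 34)/(-9 - 34) = -15675 - 190/(-43) = -15675 - 1/43*(-190) = -15675 + 190/43 = -673835/43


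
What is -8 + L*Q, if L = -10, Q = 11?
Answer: -118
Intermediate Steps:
-8 + L*Q = -8 - 10*11 = -8 - 110 = -118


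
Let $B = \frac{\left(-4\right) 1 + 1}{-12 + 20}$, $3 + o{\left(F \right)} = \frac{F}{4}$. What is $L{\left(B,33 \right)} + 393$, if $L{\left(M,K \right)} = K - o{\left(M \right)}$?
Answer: $\frac{13731}{32} \approx 429.09$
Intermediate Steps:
$o{\left(F \right)} = -3 + \frac{F}{4}$
$B = - \frac{3}{8}$ ($B = \frac{-4 + 1}{8} = \left(-3\right) \frac{1}{8} = - \frac{3}{8} \approx -0.375$)
$L{\left(M,K \right)} = 3 + K - \frac{M}{4}$ ($L{\left(M,K \right)} = K - \left(-3 + \frac{M}{4}\right) = 3 + K - \frac{M}{4}$)
$L{\left(B,33 \right)} + 393 = \left(3 + 33 - - \frac{3}{32}\right) + 393 = \left(3 + 33 + \frac{3}{32}\right) + 393 = \frac{1155}{32} + 393 = \frac{13731}{32}$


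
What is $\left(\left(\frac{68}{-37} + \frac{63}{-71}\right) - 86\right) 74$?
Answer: $- \frac{466162}{71} \approx -6565.7$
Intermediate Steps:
$\left(\left(\frac{68}{-37} + \frac{63}{-71}\right) - 86\right) 74 = \left(\left(68 \left(- \frac{1}{37}\right) + 63 \left(- \frac{1}{71}\right)\right) - 86\right) 74 = \left(\left(- \frac{68}{37} - \frac{63}{71}\right) - 86\right) 74 = \left(- \frac{7159}{2627} - 86\right) 74 = \left(- \frac{233081}{2627}\right) 74 = - \frac{466162}{71}$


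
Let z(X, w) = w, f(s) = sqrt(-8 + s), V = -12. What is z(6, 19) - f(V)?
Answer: 19 - 2*I*sqrt(5) ≈ 19.0 - 4.4721*I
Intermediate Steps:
z(6, 19) - f(V) = 19 - sqrt(-8 - 12) = 19 - sqrt(-20) = 19 - 2*I*sqrt(5)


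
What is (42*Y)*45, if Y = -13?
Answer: -24570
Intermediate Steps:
(42*Y)*45 = (42*(-13))*45 = -546*45 = -24570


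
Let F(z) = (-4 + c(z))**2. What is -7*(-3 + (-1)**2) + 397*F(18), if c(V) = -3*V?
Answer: 1335522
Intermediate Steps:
F(z) = (-4 - 3*z)**2
-7*(-3 + (-1)**2) + 397*F(18) = -7*(-3 + (-1)**2) + 397*(4 + 3*18)**2 = -7*(-3 + 1) + 397*(4 + 54)**2 = -7*(-2) + 397*58**2 = 14 + 397*3364 = 14 + 1335508 = 1335522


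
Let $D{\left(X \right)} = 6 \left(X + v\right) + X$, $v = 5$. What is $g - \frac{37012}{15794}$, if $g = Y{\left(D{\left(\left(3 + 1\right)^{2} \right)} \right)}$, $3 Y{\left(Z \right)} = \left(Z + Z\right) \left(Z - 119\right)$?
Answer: $\frac{51527686}{23691} \approx 2175.0$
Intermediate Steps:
$D{\left(X \right)} = 30 + 7 X$ ($D{\left(X \right)} = 6 \left(X + 5\right) + X = 6 \left(5 + X\right) + X = \left(30 + 6 X\right) + X = 30 + 7 X$)
$Y{\left(Z \right)} = \frac{2 Z \left(-119 + Z\right)}{3}$ ($Y{\left(Z \right)} = \frac{\left(Z + Z\right) \left(Z - 119\right)}{3} = \frac{2 Z \left(-119 + Z\right)}{3}$)
$g = \frac{6532}{3}$ ($g = \frac{2 \left(30 + 7 \left(3 + 1\right)^{2}\right) \left(-119 + \left(30 + 7 \left(3 + 1\right)^{2}\right)\right)}{3} = \frac{2 \left(30 + 7 \cdot 4^{2}\right) \left(-119 + \left(30 + 7 \cdot 4^{2}\right)\right)}{3} = \frac{2 \left(30 + 7 \cdot 16\right) \left(-119 + \left(30 + 7 \cdot 16\right)\right)}{3} = \frac{2 \left(30 + 112\right) \left(-119 + \left(30 + 112\right)\right)}{3} = \frac{2}{3} \cdot 142 \left(-119 + 142\right) = \frac{2}{3} \cdot 142 \cdot 23 = \frac{6532}{3} \approx 2177.3$)
$g - \frac{37012}{15794} = \frac{6532}{3} - \frac{37012}{15794} = \frac{6532}{3} - 37012 \cdot \frac{1}{15794} = \frac{6532}{3} - \frac{18506}{7897} = \frac{51527686}{23691}$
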